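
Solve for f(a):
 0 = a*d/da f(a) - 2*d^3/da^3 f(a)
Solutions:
 f(a) = C1 + Integral(C2*airyai(2^(2/3)*a/2) + C3*airybi(2^(2/3)*a/2), a)


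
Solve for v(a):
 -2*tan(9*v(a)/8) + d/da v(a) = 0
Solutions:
 v(a) = -8*asin(C1*exp(9*a/4))/9 + 8*pi/9
 v(a) = 8*asin(C1*exp(9*a/4))/9


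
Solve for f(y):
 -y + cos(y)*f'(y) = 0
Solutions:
 f(y) = C1 + Integral(y/cos(y), y)


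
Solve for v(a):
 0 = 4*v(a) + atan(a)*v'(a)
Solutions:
 v(a) = C1*exp(-4*Integral(1/atan(a), a))


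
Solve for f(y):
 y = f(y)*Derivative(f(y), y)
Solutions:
 f(y) = -sqrt(C1 + y^2)
 f(y) = sqrt(C1 + y^2)


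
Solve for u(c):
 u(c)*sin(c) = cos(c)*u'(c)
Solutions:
 u(c) = C1/cos(c)


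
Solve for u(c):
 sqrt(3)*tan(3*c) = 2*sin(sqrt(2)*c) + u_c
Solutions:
 u(c) = C1 - sqrt(3)*log(cos(3*c))/3 + sqrt(2)*cos(sqrt(2)*c)


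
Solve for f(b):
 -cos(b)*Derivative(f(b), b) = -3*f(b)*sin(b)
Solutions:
 f(b) = C1/cos(b)^3


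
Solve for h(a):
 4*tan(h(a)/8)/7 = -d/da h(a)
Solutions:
 h(a) = -8*asin(C1*exp(-a/14)) + 8*pi
 h(a) = 8*asin(C1*exp(-a/14))


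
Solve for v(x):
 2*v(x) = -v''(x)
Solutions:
 v(x) = C1*sin(sqrt(2)*x) + C2*cos(sqrt(2)*x)


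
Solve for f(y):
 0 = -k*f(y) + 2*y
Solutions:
 f(y) = 2*y/k


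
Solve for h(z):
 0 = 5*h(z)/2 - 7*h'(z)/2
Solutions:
 h(z) = C1*exp(5*z/7)


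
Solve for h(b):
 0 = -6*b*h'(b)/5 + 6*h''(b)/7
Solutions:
 h(b) = C1 + C2*erfi(sqrt(70)*b/10)


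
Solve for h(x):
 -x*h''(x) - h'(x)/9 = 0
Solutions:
 h(x) = C1 + C2*x^(8/9)


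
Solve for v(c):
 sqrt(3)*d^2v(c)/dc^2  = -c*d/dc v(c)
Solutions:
 v(c) = C1 + C2*erf(sqrt(2)*3^(3/4)*c/6)


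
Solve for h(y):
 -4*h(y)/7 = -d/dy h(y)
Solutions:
 h(y) = C1*exp(4*y/7)


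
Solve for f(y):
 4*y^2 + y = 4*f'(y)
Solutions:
 f(y) = C1 + y^3/3 + y^2/8


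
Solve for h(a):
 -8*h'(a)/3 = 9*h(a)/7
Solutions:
 h(a) = C1*exp(-27*a/56)


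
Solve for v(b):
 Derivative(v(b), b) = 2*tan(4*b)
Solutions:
 v(b) = C1 - log(cos(4*b))/2


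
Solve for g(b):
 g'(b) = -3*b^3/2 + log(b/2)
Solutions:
 g(b) = C1 - 3*b^4/8 + b*log(b) - b - b*log(2)


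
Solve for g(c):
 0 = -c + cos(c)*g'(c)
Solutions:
 g(c) = C1 + Integral(c/cos(c), c)


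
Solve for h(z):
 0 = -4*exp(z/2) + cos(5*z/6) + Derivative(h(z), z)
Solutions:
 h(z) = C1 + 8*exp(z/2) - 6*sin(5*z/6)/5


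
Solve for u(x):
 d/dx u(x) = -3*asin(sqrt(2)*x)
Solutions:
 u(x) = C1 - 3*x*asin(sqrt(2)*x) - 3*sqrt(2)*sqrt(1 - 2*x^2)/2


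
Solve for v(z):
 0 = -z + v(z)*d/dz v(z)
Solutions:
 v(z) = -sqrt(C1 + z^2)
 v(z) = sqrt(C1 + z^2)


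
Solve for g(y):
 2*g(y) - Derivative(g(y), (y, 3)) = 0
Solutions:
 g(y) = C3*exp(2^(1/3)*y) + (C1*sin(2^(1/3)*sqrt(3)*y/2) + C2*cos(2^(1/3)*sqrt(3)*y/2))*exp(-2^(1/3)*y/2)


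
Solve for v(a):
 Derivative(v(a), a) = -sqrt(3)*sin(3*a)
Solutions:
 v(a) = C1 + sqrt(3)*cos(3*a)/3


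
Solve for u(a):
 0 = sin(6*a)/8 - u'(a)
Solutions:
 u(a) = C1 - cos(6*a)/48


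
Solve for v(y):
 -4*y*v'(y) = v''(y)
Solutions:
 v(y) = C1 + C2*erf(sqrt(2)*y)


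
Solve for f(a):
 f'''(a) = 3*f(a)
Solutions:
 f(a) = C3*exp(3^(1/3)*a) + (C1*sin(3^(5/6)*a/2) + C2*cos(3^(5/6)*a/2))*exp(-3^(1/3)*a/2)


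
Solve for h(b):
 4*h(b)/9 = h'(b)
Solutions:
 h(b) = C1*exp(4*b/9)


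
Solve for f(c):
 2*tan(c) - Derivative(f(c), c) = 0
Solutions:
 f(c) = C1 - 2*log(cos(c))


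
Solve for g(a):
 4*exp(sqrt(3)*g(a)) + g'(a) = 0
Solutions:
 g(a) = sqrt(3)*(2*log(1/(C1 + 4*a)) - log(3))/6


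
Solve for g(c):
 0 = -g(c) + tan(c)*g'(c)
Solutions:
 g(c) = C1*sin(c)


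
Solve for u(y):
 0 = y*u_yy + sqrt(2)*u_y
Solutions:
 u(y) = C1 + C2*y^(1 - sqrt(2))


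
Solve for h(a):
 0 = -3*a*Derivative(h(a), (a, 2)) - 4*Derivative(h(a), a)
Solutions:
 h(a) = C1 + C2/a^(1/3)


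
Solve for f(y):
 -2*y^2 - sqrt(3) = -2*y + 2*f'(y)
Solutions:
 f(y) = C1 - y^3/3 + y^2/2 - sqrt(3)*y/2


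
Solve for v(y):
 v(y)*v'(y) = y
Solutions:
 v(y) = -sqrt(C1 + y^2)
 v(y) = sqrt(C1 + y^2)


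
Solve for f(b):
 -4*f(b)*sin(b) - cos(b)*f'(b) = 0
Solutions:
 f(b) = C1*cos(b)^4


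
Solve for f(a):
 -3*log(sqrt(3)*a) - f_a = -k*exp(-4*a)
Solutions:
 f(a) = C1 - 3*a*log(a) + a*(3 - 3*log(3)/2) - k*exp(-4*a)/4


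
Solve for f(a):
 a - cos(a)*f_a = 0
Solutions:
 f(a) = C1 + Integral(a/cos(a), a)


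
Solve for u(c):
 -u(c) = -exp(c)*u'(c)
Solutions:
 u(c) = C1*exp(-exp(-c))


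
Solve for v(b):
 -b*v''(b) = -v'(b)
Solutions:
 v(b) = C1 + C2*b^2


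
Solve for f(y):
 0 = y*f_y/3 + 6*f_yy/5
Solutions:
 f(y) = C1 + C2*erf(sqrt(5)*y/6)


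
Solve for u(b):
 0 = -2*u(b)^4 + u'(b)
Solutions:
 u(b) = (-1/(C1 + 6*b))^(1/3)
 u(b) = (-1/(C1 + 2*b))^(1/3)*(-3^(2/3) - 3*3^(1/6)*I)/6
 u(b) = (-1/(C1 + 2*b))^(1/3)*(-3^(2/3) + 3*3^(1/6)*I)/6


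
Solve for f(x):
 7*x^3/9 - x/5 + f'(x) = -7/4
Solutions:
 f(x) = C1 - 7*x^4/36 + x^2/10 - 7*x/4


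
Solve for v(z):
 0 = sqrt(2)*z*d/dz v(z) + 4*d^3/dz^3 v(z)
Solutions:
 v(z) = C1 + Integral(C2*airyai(-sqrt(2)*z/2) + C3*airybi(-sqrt(2)*z/2), z)


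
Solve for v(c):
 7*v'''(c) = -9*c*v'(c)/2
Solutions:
 v(c) = C1 + Integral(C2*airyai(-42^(2/3)*c/14) + C3*airybi(-42^(2/3)*c/14), c)


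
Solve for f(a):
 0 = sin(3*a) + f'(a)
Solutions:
 f(a) = C1 + cos(3*a)/3


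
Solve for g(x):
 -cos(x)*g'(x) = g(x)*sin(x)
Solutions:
 g(x) = C1*cos(x)


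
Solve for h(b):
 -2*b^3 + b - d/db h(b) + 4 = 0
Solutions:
 h(b) = C1 - b^4/2 + b^2/2 + 4*b


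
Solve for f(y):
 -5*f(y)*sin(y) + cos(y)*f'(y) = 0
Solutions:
 f(y) = C1/cos(y)^5


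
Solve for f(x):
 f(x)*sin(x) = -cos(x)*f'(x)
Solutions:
 f(x) = C1*cos(x)


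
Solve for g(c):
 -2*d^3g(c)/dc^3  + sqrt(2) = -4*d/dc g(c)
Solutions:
 g(c) = C1 + C2*exp(-sqrt(2)*c) + C3*exp(sqrt(2)*c) - sqrt(2)*c/4


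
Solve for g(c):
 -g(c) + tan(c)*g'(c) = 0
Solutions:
 g(c) = C1*sin(c)


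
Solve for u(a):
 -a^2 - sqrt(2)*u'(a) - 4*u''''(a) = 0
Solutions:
 u(a) = C1 + C4*exp(-sqrt(2)*a/2) - sqrt(2)*a^3/6 + (C2*sin(sqrt(6)*a/4) + C3*cos(sqrt(6)*a/4))*exp(sqrt(2)*a/4)


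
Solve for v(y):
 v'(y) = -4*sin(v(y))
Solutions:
 v(y) = -acos((-C1 - exp(8*y))/(C1 - exp(8*y))) + 2*pi
 v(y) = acos((-C1 - exp(8*y))/(C1 - exp(8*y)))


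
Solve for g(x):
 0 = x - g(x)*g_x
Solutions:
 g(x) = -sqrt(C1 + x^2)
 g(x) = sqrt(C1 + x^2)


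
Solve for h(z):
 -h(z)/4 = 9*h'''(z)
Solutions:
 h(z) = C3*exp(-6^(1/3)*z/6) + (C1*sin(2^(1/3)*3^(5/6)*z/12) + C2*cos(2^(1/3)*3^(5/6)*z/12))*exp(6^(1/3)*z/12)


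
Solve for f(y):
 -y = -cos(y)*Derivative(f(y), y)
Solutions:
 f(y) = C1 + Integral(y/cos(y), y)


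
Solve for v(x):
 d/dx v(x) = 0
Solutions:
 v(x) = C1


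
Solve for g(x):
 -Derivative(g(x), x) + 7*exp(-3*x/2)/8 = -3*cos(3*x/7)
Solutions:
 g(x) = C1 + 7*sin(3*x/7) - 7*exp(-3*x/2)/12


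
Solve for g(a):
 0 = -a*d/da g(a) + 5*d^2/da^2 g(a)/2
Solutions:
 g(a) = C1 + C2*erfi(sqrt(5)*a/5)


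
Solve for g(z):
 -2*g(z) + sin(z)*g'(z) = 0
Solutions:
 g(z) = C1*(cos(z) - 1)/(cos(z) + 1)


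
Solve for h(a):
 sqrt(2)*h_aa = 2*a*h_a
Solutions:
 h(a) = C1 + C2*erfi(2^(3/4)*a/2)


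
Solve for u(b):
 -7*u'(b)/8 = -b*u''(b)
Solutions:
 u(b) = C1 + C2*b^(15/8)


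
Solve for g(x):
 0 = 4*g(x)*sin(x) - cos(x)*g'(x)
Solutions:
 g(x) = C1/cos(x)^4


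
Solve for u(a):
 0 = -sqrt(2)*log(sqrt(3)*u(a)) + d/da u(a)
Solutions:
 -sqrt(2)*Integral(1/(2*log(_y) + log(3)), (_y, u(a))) = C1 - a


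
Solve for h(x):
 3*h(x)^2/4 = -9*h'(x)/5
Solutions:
 h(x) = 12/(C1 + 5*x)


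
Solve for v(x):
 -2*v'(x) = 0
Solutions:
 v(x) = C1


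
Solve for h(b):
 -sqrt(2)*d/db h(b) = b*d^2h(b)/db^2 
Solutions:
 h(b) = C1 + C2*b^(1 - sqrt(2))


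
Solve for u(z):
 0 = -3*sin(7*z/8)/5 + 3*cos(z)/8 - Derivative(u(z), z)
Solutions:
 u(z) = C1 + 3*sin(z)/8 + 24*cos(7*z/8)/35


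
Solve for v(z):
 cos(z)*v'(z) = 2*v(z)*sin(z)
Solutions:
 v(z) = C1/cos(z)^2


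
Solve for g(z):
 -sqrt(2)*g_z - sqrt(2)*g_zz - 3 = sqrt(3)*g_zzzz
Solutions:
 g(z) = C1 + C2*exp(-z*(-2^(5/6)*3^(1/6)*(9 + sqrt(4*sqrt(6) + 81))^(1/3) + 2*2^(2/3)*3^(1/3)/(9 + sqrt(4*sqrt(6) + 81))^(1/3))/12)*sin(z*(2*2^(2/3)*3^(5/6)/(9 + sqrt(4*sqrt(6) + 81))^(1/3) + 2^(5/6)*3^(2/3)*(9 + sqrt(4*sqrt(6) + 81))^(1/3))/12) + C3*exp(-z*(-2^(5/6)*3^(1/6)*(9 + sqrt(4*sqrt(6) + 81))^(1/3) + 2*2^(2/3)*3^(1/3)/(9 + sqrt(4*sqrt(6) + 81))^(1/3))/12)*cos(z*(2*2^(2/3)*3^(5/6)/(9 + sqrt(4*sqrt(6) + 81))^(1/3) + 2^(5/6)*3^(2/3)*(9 + sqrt(4*sqrt(6) + 81))^(1/3))/12) + C4*exp(z*(-2^(5/6)*3^(1/6)*(9 + sqrt(4*sqrt(6) + 81))^(1/3) + 2*2^(2/3)*3^(1/3)/(9 + sqrt(4*sqrt(6) + 81))^(1/3))/6) - 3*sqrt(2)*z/2


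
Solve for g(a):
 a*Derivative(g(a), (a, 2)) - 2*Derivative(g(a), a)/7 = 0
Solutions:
 g(a) = C1 + C2*a^(9/7)


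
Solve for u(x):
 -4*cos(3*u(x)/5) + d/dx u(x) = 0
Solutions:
 -4*x - 5*log(sin(3*u(x)/5) - 1)/6 + 5*log(sin(3*u(x)/5) + 1)/6 = C1


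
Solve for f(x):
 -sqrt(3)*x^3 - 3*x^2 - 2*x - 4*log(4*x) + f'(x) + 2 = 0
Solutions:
 f(x) = C1 + sqrt(3)*x^4/4 + x^3 + x^2 + 4*x*log(x) - 6*x + x*log(256)


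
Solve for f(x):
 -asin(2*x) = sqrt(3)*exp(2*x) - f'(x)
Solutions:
 f(x) = C1 + x*asin(2*x) + sqrt(1 - 4*x^2)/2 + sqrt(3)*exp(2*x)/2


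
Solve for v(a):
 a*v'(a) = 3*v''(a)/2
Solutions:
 v(a) = C1 + C2*erfi(sqrt(3)*a/3)


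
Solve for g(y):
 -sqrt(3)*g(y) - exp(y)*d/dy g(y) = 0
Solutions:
 g(y) = C1*exp(sqrt(3)*exp(-y))


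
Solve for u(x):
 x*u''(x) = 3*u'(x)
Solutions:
 u(x) = C1 + C2*x^4


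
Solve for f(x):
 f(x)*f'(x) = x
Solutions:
 f(x) = -sqrt(C1 + x^2)
 f(x) = sqrt(C1 + x^2)


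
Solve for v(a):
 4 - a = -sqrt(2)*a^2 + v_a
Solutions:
 v(a) = C1 + sqrt(2)*a^3/3 - a^2/2 + 4*a


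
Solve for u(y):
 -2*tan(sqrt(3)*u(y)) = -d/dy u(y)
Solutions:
 u(y) = sqrt(3)*(pi - asin(C1*exp(2*sqrt(3)*y)))/3
 u(y) = sqrt(3)*asin(C1*exp(2*sqrt(3)*y))/3


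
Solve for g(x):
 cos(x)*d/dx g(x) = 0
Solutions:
 g(x) = C1


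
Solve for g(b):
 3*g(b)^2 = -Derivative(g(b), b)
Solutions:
 g(b) = 1/(C1 + 3*b)


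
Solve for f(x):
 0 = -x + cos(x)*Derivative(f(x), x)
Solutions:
 f(x) = C1 + Integral(x/cos(x), x)


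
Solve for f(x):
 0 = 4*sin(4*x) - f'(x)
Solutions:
 f(x) = C1 - cos(4*x)


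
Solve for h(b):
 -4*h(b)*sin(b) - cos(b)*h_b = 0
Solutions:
 h(b) = C1*cos(b)^4


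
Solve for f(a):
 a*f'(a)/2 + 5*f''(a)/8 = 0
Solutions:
 f(a) = C1 + C2*erf(sqrt(10)*a/5)


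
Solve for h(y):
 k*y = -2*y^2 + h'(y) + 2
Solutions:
 h(y) = C1 + k*y^2/2 + 2*y^3/3 - 2*y


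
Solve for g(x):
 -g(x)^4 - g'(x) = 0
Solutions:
 g(x) = (-3^(2/3) - 3*3^(1/6)*I)*(1/(C1 + x))^(1/3)/6
 g(x) = (-3^(2/3) + 3*3^(1/6)*I)*(1/(C1 + x))^(1/3)/6
 g(x) = (1/(C1 + 3*x))^(1/3)


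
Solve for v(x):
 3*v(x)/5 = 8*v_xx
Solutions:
 v(x) = C1*exp(-sqrt(30)*x/20) + C2*exp(sqrt(30)*x/20)


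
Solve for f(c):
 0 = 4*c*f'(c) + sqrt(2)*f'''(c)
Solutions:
 f(c) = C1 + Integral(C2*airyai(-sqrt(2)*c) + C3*airybi(-sqrt(2)*c), c)


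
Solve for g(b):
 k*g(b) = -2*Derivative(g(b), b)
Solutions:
 g(b) = C1*exp(-b*k/2)


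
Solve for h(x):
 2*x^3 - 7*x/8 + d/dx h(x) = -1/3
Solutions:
 h(x) = C1 - x^4/2 + 7*x^2/16 - x/3


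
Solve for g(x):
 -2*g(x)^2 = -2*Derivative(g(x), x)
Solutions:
 g(x) = -1/(C1 + x)


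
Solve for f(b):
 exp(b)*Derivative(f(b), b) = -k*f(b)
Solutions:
 f(b) = C1*exp(k*exp(-b))


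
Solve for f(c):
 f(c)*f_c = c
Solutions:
 f(c) = -sqrt(C1 + c^2)
 f(c) = sqrt(C1 + c^2)


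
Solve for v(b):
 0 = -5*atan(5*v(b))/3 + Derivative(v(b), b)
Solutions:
 Integral(1/atan(5*_y), (_y, v(b))) = C1 + 5*b/3


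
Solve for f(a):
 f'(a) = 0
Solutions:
 f(a) = C1


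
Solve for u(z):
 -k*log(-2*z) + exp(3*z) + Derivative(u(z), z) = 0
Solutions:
 u(z) = C1 + k*z*log(-z) + k*z*(-1 + log(2)) - exp(3*z)/3


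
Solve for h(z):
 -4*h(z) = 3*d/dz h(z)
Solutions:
 h(z) = C1*exp(-4*z/3)


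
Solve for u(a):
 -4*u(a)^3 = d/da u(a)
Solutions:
 u(a) = -sqrt(2)*sqrt(-1/(C1 - 4*a))/2
 u(a) = sqrt(2)*sqrt(-1/(C1 - 4*a))/2


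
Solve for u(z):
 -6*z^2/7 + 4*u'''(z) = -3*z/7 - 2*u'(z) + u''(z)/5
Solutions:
 u(z) = C1 + z^3/7 - 9*z^2/140 - 1209*z/700 + (C2*sin(sqrt(799)*z/40) + C3*cos(sqrt(799)*z/40))*exp(z/40)


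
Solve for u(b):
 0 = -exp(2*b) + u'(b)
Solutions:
 u(b) = C1 + exp(2*b)/2


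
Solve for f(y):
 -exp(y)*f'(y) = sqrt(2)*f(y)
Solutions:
 f(y) = C1*exp(sqrt(2)*exp(-y))


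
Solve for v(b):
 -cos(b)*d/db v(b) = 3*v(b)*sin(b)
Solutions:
 v(b) = C1*cos(b)^3


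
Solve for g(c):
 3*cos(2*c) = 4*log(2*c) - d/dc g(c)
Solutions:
 g(c) = C1 + 4*c*log(c) - 4*c + 4*c*log(2) - 3*sin(2*c)/2


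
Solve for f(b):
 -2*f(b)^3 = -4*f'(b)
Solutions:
 f(b) = -sqrt(-1/(C1 + b))
 f(b) = sqrt(-1/(C1 + b))


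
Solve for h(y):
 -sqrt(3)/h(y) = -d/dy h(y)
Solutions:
 h(y) = -sqrt(C1 + 2*sqrt(3)*y)
 h(y) = sqrt(C1 + 2*sqrt(3)*y)


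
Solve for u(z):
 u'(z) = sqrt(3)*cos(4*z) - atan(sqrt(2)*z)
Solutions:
 u(z) = C1 - z*atan(sqrt(2)*z) + sqrt(2)*log(2*z^2 + 1)/4 + sqrt(3)*sin(4*z)/4


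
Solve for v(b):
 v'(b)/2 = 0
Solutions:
 v(b) = C1


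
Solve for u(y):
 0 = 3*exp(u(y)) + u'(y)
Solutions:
 u(y) = log(1/(C1 + 3*y))


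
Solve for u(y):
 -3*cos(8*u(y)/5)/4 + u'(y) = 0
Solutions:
 -3*y/4 - 5*log(sin(8*u(y)/5) - 1)/16 + 5*log(sin(8*u(y)/5) + 1)/16 = C1


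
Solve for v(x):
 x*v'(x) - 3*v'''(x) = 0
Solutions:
 v(x) = C1 + Integral(C2*airyai(3^(2/3)*x/3) + C3*airybi(3^(2/3)*x/3), x)


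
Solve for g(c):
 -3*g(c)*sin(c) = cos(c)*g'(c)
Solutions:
 g(c) = C1*cos(c)^3


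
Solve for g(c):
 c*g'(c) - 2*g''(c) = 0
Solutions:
 g(c) = C1 + C2*erfi(c/2)


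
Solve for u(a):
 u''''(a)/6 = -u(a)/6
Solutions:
 u(a) = (C1*sin(sqrt(2)*a/2) + C2*cos(sqrt(2)*a/2))*exp(-sqrt(2)*a/2) + (C3*sin(sqrt(2)*a/2) + C4*cos(sqrt(2)*a/2))*exp(sqrt(2)*a/2)


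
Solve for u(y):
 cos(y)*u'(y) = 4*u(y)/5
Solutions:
 u(y) = C1*(sin(y) + 1)^(2/5)/(sin(y) - 1)^(2/5)


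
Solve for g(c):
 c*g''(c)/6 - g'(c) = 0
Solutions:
 g(c) = C1 + C2*c^7


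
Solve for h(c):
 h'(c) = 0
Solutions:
 h(c) = C1


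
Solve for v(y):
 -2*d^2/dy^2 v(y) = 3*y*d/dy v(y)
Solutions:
 v(y) = C1 + C2*erf(sqrt(3)*y/2)


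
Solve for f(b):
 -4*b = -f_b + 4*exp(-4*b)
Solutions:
 f(b) = C1 + 2*b^2 - exp(-4*b)


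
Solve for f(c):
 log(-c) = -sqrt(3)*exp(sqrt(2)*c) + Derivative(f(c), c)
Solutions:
 f(c) = C1 + c*log(-c) - c + sqrt(6)*exp(sqrt(2)*c)/2


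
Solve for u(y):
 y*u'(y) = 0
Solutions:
 u(y) = C1


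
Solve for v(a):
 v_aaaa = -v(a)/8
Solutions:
 v(a) = (C1*sin(2^(3/4)*a/4) + C2*cos(2^(3/4)*a/4))*exp(-2^(3/4)*a/4) + (C3*sin(2^(3/4)*a/4) + C4*cos(2^(3/4)*a/4))*exp(2^(3/4)*a/4)


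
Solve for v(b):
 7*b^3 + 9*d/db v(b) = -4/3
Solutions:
 v(b) = C1 - 7*b^4/36 - 4*b/27


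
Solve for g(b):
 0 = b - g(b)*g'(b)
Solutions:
 g(b) = -sqrt(C1 + b^2)
 g(b) = sqrt(C1 + b^2)


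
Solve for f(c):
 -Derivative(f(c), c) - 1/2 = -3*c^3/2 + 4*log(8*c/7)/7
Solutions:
 f(c) = C1 + 3*c^4/8 - 4*c*log(c)/7 - 12*c*log(2)/7 + c/14 + 4*c*log(7)/7


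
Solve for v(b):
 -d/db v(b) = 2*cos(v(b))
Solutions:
 v(b) = pi - asin((C1 + exp(4*b))/(C1 - exp(4*b)))
 v(b) = asin((C1 + exp(4*b))/(C1 - exp(4*b)))


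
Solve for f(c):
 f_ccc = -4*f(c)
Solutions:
 f(c) = C3*exp(-2^(2/3)*c) + (C1*sin(2^(2/3)*sqrt(3)*c/2) + C2*cos(2^(2/3)*sqrt(3)*c/2))*exp(2^(2/3)*c/2)


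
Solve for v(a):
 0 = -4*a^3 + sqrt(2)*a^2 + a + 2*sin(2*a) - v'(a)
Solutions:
 v(a) = C1 - a^4 + sqrt(2)*a^3/3 + a^2/2 - cos(2*a)


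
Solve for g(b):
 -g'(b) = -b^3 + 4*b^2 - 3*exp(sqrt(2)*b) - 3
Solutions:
 g(b) = C1 + b^4/4 - 4*b^3/3 + 3*b + 3*sqrt(2)*exp(sqrt(2)*b)/2


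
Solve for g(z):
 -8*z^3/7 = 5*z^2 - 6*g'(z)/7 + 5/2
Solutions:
 g(z) = C1 + z^4/3 + 35*z^3/18 + 35*z/12


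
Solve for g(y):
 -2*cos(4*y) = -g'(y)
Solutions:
 g(y) = C1 + sin(4*y)/2


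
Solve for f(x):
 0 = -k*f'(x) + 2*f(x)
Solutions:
 f(x) = C1*exp(2*x/k)


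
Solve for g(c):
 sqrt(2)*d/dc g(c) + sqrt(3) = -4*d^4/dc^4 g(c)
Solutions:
 g(c) = C1 + C4*exp(-sqrt(2)*c/2) - sqrt(6)*c/2 + (C2*sin(sqrt(6)*c/4) + C3*cos(sqrt(6)*c/4))*exp(sqrt(2)*c/4)


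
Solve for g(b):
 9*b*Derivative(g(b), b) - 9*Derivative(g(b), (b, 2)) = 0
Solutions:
 g(b) = C1 + C2*erfi(sqrt(2)*b/2)


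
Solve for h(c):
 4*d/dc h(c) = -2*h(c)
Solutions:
 h(c) = C1*exp(-c/2)


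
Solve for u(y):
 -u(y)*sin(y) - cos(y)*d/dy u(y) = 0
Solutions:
 u(y) = C1*cos(y)


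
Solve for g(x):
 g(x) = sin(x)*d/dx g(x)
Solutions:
 g(x) = C1*sqrt(cos(x) - 1)/sqrt(cos(x) + 1)


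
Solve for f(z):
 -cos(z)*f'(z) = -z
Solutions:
 f(z) = C1 + Integral(z/cos(z), z)


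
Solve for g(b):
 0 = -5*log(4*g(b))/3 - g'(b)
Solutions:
 3*Integral(1/(log(_y) + 2*log(2)), (_y, g(b)))/5 = C1 - b


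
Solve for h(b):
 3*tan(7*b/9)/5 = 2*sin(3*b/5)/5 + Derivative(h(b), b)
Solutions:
 h(b) = C1 - 27*log(cos(7*b/9))/35 + 2*cos(3*b/5)/3


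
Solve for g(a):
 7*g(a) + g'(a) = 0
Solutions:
 g(a) = C1*exp(-7*a)


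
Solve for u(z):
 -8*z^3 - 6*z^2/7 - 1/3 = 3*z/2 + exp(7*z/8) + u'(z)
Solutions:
 u(z) = C1 - 2*z^4 - 2*z^3/7 - 3*z^2/4 - z/3 - 8*exp(7*z/8)/7


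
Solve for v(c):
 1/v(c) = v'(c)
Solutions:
 v(c) = -sqrt(C1 + 2*c)
 v(c) = sqrt(C1 + 2*c)


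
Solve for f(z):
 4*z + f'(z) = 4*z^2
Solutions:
 f(z) = C1 + 4*z^3/3 - 2*z^2


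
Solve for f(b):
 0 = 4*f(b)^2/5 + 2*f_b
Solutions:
 f(b) = 5/(C1 + 2*b)


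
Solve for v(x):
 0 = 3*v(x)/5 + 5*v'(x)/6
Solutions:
 v(x) = C1*exp(-18*x/25)


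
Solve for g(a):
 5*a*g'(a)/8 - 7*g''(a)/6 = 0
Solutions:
 g(a) = C1 + C2*erfi(sqrt(210)*a/28)


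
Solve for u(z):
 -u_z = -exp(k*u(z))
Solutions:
 u(z) = Piecewise((log(-1/(C1*k + k*z))/k, Ne(k, 0)), (nan, True))
 u(z) = Piecewise((C1 + z, Eq(k, 0)), (nan, True))


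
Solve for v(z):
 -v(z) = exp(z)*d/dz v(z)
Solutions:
 v(z) = C1*exp(exp(-z))


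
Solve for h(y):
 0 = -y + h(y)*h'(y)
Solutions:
 h(y) = -sqrt(C1 + y^2)
 h(y) = sqrt(C1 + y^2)


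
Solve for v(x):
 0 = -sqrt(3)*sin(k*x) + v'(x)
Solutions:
 v(x) = C1 - sqrt(3)*cos(k*x)/k


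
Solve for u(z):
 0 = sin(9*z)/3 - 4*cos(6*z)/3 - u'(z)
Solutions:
 u(z) = C1 - 2*sin(6*z)/9 - cos(9*z)/27


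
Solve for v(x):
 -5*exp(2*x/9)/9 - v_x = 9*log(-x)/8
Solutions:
 v(x) = C1 - 9*x*log(-x)/8 + 9*x/8 - 5*exp(2*x/9)/2


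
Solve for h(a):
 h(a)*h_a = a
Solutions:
 h(a) = -sqrt(C1 + a^2)
 h(a) = sqrt(C1 + a^2)


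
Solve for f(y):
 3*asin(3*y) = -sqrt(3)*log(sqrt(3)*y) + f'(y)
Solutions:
 f(y) = C1 + sqrt(3)*y*(log(y) - 1) + 3*y*asin(3*y) + sqrt(3)*y*log(3)/2 + sqrt(1 - 9*y^2)


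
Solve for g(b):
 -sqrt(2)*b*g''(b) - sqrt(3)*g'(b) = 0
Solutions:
 g(b) = C1 + C2*b^(1 - sqrt(6)/2)


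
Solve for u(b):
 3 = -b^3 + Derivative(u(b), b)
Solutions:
 u(b) = C1 + b^4/4 + 3*b


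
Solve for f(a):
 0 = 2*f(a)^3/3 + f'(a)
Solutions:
 f(a) = -sqrt(6)*sqrt(-1/(C1 - 2*a))/2
 f(a) = sqrt(6)*sqrt(-1/(C1 - 2*a))/2


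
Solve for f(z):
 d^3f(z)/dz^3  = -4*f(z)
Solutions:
 f(z) = C3*exp(-2^(2/3)*z) + (C1*sin(2^(2/3)*sqrt(3)*z/2) + C2*cos(2^(2/3)*sqrt(3)*z/2))*exp(2^(2/3)*z/2)


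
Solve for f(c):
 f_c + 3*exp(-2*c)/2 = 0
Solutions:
 f(c) = C1 + 3*exp(-2*c)/4


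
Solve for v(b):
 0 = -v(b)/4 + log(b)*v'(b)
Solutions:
 v(b) = C1*exp(li(b)/4)


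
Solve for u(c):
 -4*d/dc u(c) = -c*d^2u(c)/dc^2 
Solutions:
 u(c) = C1 + C2*c^5


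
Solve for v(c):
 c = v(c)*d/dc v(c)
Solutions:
 v(c) = -sqrt(C1 + c^2)
 v(c) = sqrt(C1 + c^2)


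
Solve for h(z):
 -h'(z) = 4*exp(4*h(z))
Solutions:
 h(z) = log(-I*(1/(C1 + 16*z))^(1/4))
 h(z) = log(I*(1/(C1 + 16*z))^(1/4))
 h(z) = log(-(1/(C1 + 16*z))^(1/4))
 h(z) = log(1/(C1 + 16*z))/4


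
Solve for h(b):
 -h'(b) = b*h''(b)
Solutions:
 h(b) = C1 + C2*log(b)


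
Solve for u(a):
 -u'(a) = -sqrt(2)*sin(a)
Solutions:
 u(a) = C1 - sqrt(2)*cos(a)


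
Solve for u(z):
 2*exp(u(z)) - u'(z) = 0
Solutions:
 u(z) = log(-1/(C1 + 2*z))


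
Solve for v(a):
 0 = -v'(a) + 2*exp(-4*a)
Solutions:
 v(a) = C1 - exp(-4*a)/2


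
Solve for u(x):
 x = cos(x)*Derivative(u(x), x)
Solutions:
 u(x) = C1 + Integral(x/cos(x), x)


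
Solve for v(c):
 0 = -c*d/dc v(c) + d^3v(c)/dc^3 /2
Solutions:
 v(c) = C1 + Integral(C2*airyai(2^(1/3)*c) + C3*airybi(2^(1/3)*c), c)


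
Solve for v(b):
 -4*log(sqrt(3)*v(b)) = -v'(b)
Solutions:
 -Integral(1/(2*log(_y) + log(3)), (_y, v(b)))/2 = C1 - b


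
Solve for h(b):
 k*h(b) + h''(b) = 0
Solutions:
 h(b) = C1*exp(-b*sqrt(-k)) + C2*exp(b*sqrt(-k))


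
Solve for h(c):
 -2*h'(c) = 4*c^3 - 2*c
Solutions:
 h(c) = C1 - c^4/2 + c^2/2


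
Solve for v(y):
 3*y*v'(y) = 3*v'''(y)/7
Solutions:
 v(y) = C1 + Integral(C2*airyai(7^(1/3)*y) + C3*airybi(7^(1/3)*y), y)


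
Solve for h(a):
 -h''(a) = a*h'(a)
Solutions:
 h(a) = C1 + C2*erf(sqrt(2)*a/2)


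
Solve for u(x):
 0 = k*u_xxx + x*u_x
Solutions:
 u(x) = C1 + Integral(C2*airyai(x*(-1/k)^(1/3)) + C3*airybi(x*(-1/k)^(1/3)), x)


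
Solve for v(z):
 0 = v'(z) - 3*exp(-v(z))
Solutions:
 v(z) = log(C1 + 3*z)


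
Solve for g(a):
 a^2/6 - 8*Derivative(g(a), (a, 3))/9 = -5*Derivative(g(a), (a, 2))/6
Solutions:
 g(a) = C1 + C2*a + C3*exp(15*a/16) - a^4/60 - 16*a^3/225 - 256*a^2/1125


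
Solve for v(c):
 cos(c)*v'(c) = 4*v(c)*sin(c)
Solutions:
 v(c) = C1/cos(c)^4


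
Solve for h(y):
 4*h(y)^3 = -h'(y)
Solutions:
 h(y) = -sqrt(2)*sqrt(-1/(C1 - 4*y))/2
 h(y) = sqrt(2)*sqrt(-1/(C1 - 4*y))/2


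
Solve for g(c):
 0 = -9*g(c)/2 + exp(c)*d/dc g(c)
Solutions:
 g(c) = C1*exp(-9*exp(-c)/2)


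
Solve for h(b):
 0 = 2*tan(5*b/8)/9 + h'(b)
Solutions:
 h(b) = C1 + 16*log(cos(5*b/8))/45


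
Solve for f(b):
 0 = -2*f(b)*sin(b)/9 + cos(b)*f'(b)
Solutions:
 f(b) = C1/cos(b)^(2/9)


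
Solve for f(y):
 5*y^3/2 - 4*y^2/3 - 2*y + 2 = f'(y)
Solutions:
 f(y) = C1 + 5*y^4/8 - 4*y^3/9 - y^2 + 2*y


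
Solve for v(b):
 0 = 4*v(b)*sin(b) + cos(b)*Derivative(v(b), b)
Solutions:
 v(b) = C1*cos(b)^4


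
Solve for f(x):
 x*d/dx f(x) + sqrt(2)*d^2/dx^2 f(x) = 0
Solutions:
 f(x) = C1 + C2*erf(2^(1/4)*x/2)


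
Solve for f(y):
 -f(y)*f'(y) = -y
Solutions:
 f(y) = -sqrt(C1 + y^2)
 f(y) = sqrt(C1 + y^2)


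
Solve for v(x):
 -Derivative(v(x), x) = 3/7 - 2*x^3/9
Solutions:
 v(x) = C1 + x^4/18 - 3*x/7


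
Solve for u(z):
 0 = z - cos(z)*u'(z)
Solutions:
 u(z) = C1 + Integral(z/cos(z), z)


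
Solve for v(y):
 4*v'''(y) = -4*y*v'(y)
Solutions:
 v(y) = C1 + Integral(C2*airyai(-y) + C3*airybi(-y), y)


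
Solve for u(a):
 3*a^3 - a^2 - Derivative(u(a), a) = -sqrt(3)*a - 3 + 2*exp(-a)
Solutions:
 u(a) = C1 + 3*a^4/4 - a^3/3 + sqrt(3)*a^2/2 + 3*a + 2*exp(-a)


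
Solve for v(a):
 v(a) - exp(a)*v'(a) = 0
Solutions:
 v(a) = C1*exp(-exp(-a))


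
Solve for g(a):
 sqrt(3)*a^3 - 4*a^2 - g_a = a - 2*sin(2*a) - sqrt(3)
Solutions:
 g(a) = C1 + sqrt(3)*a^4/4 - 4*a^3/3 - a^2/2 + sqrt(3)*a - cos(2*a)


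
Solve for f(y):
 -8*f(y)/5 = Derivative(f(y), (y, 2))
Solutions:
 f(y) = C1*sin(2*sqrt(10)*y/5) + C2*cos(2*sqrt(10)*y/5)


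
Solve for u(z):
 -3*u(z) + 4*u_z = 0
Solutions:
 u(z) = C1*exp(3*z/4)


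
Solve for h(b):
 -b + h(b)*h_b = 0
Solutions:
 h(b) = -sqrt(C1 + b^2)
 h(b) = sqrt(C1 + b^2)


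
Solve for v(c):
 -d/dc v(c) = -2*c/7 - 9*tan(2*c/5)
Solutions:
 v(c) = C1 + c^2/7 - 45*log(cos(2*c/5))/2


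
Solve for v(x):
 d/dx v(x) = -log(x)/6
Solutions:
 v(x) = C1 - x*log(x)/6 + x/6


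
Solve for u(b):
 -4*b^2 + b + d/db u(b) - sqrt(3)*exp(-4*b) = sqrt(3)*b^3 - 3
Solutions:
 u(b) = C1 + sqrt(3)*b^4/4 + 4*b^3/3 - b^2/2 - 3*b - sqrt(3)*exp(-4*b)/4


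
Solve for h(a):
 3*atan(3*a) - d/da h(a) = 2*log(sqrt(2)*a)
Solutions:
 h(a) = C1 - 2*a*log(a) + 3*a*atan(3*a) - a*log(2) + 2*a - log(9*a^2 + 1)/2


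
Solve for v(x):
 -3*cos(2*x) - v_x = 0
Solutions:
 v(x) = C1 - 3*sin(2*x)/2


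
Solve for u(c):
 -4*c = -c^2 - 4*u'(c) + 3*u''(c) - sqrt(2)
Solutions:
 u(c) = C1 + C2*exp(4*c/3) - c^3/12 + 5*c^2/16 - sqrt(2)*c/4 + 15*c/32


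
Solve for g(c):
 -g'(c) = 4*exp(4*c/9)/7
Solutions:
 g(c) = C1 - 9*exp(4*c/9)/7


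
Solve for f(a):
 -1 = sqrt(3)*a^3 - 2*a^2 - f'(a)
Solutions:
 f(a) = C1 + sqrt(3)*a^4/4 - 2*a^3/3 + a


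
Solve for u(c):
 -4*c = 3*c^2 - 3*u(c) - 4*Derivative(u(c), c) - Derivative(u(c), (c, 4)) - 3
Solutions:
 u(c) = c^2 - 4*c/3 + (C1 + C2*c)*exp(-c) + (C3*sin(sqrt(2)*c) + C4*cos(sqrt(2)*c))*exp(c) + 7/9


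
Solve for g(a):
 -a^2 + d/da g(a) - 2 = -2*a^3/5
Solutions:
 g(a) = C1 - a^4/10 + a^3/3 + 2*a


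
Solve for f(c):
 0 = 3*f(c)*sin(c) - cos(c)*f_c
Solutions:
 f(c) = C1/cos(c)^3


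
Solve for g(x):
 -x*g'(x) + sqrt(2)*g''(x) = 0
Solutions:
 g(x) = C1 + C2*erfi(2^(1/4)*x/2)


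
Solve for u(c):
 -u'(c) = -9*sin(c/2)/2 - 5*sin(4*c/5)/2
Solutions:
 u(c) = C1 - 9*cos(c/2) - 25*cos(4*c/5)/8


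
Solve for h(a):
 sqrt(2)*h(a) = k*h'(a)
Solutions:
 h(a) = C1*exp(sqrt(2)*a/k)


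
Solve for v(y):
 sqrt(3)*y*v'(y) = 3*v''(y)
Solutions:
 v(y) = C1 + C2*erfi(sqrt(2)*3^(3/4)*y/6)


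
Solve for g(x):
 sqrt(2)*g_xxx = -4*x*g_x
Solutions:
 g(x) = C1 + Integral(C2*airyai(-sqrt(2)*x) + C3*airybi(-sqrt(2)*x), x)


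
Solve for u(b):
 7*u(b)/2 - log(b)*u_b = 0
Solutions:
 u(b) = C1*exp(7*li(b)/2)


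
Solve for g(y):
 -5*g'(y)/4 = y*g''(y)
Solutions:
 g(y) = C1 + C2/y^(1/4)


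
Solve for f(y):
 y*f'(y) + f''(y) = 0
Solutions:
 f(y) = C1 + C2*erf(sqrt(2)*y/2)


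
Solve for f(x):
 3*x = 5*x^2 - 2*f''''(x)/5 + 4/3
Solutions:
 f(x) = C1 + C2*x + C3*x^2 + C4*x^3 + 5*x^6/144 - x^5/16 + 5*x^4/36


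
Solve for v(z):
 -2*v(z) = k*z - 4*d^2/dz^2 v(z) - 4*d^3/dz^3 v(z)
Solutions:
 v(z) = C1*exp(-z*(2*2^(2/3)/(3*sqrt(57) + 23)^(1/3) + 4 + 2^(1/3)*(3*sqrt(57) + 23)^(1/3))/12)*sin(2^(1/3)*sqrt(3)*z*(-(3*sqrt(57) + 23)^(1/3) + 2*2^(1/3)/(3*sqrt(57) + 23)^(1/3))/12) + C2*exp(-z*(2*2^(2/3)/(3*sqrt(57) + 23)^(1/3) + 4 + 2^(1/3)*(3*sqrt(57) + 23)^(1/3))/12)*cos(2^(1/3)*sqrt(3)*z*(-(3*sqrt(57) + 23)^(1/3) + 2*2^(1/3)/(3*sqrt(57) + 23)^(1/3))/12) + C3*exp(z*(-2 + 2*2^(2/3)/(3*sqrt(57) + 23)^(1/3) + 2^(1/3)*(3*sqrt(57) + 23)^(1/3))/6) - k*z/2


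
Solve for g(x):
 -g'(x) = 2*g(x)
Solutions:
 g(x) = C1*exp(-2*x)


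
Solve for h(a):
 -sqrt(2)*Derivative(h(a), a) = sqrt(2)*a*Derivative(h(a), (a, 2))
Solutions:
 h(a) = C1 + C2*log(a)


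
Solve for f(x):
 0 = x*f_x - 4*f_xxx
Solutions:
 f(x) = C1 + Integral(C2*airyai(2^(1/3)*x/2) + C3*airybi(2^(1/3)*x/2), x)


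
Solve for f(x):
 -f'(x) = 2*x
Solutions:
 f(x) = C1 - x^2


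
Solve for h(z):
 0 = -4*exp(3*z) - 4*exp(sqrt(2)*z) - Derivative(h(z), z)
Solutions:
 h(z) = C1 - 4*exp(3*z)/3 - 2*sqrt(2)*exp(sqrt(2)*z)


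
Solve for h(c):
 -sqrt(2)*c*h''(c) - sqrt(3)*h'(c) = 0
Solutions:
 h(c) = C1 + C2*c^(1 - sqrt(6)/2)


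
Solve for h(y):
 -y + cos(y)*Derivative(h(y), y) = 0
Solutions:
 h(y) = C1 + Integral(y/cos(y), y)


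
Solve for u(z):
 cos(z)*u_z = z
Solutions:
 u(z) = C1 + Integral(z/cos(z), z)


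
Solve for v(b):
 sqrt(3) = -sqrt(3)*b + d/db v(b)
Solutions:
 v(b) = C1 + sqrt(3)*b^2/2 + sqrt(3)*b


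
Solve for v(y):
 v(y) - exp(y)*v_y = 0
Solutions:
 v(y) = C1*exp(-exp(-y))


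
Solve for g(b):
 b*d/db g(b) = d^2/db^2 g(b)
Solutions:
 g(b) = C1 + C2*erfi(sqrt(2)*b/2)


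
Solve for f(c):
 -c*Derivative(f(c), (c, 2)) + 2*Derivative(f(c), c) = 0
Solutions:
 f(c) = C1 + C2*c^3


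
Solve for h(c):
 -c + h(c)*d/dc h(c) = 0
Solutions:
 h(c) = -sqrt(C1 + c^2)
 h(c) = sqrt(C1 + c^2)


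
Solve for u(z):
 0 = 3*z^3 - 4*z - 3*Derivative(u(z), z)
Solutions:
 u(z) = C1 + z^4/4 - 2*z^2/3


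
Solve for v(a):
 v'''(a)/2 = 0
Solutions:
 v(a) = C1 + C2*a + C3*a^2


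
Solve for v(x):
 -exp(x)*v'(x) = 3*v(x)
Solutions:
 v(x) = C1*exp(3*exp(-x))


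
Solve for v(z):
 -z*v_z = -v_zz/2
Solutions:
 v(z) = C1 + C2*erfi(z)


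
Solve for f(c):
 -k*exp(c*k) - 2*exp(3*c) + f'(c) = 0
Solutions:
 f(c) = C1 + 2*exp(3*c)/3 + exp(c*k)


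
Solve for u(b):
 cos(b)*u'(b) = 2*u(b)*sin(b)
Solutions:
 u(b) = C1/cos(b)^2


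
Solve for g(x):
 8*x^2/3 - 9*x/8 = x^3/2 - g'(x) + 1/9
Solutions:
 g(x) = C1 + x^4/8 - 8*x^3/9 + 9*x^2/16 + x/9


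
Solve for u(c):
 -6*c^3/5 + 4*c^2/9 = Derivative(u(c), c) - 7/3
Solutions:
 u(c) = C1 - 3*c^4/10 + 4*c^3/27 + 7*c/3


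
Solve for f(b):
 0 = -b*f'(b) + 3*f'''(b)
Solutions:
 f(b) = C1 + Integral(C2*airyai(3^(2/3)*b/3) + C3*airybi(3^(2/3)*b/3), b)


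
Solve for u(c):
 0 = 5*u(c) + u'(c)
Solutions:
 u(c) = C1*exp(-5*c)


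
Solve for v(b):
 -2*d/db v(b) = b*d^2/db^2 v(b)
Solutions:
 v(b) = C1 + C2/b


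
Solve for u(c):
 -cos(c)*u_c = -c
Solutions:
 u(c) = C1 + Integral(c/cos(c), c)


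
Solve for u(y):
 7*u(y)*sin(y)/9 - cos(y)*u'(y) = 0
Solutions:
 u(y) = C1/cos(y)^(7/9)


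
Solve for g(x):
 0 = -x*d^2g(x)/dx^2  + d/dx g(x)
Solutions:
 g(x) = C1 + C2*x^2


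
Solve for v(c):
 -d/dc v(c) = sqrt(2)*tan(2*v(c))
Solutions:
 v(c) = -asin(C1*exp(-2*sqrt(2)*c))/2 + pi/2
 v(c) = asin(C1*exp(-2*sqrt(2)*c))/2


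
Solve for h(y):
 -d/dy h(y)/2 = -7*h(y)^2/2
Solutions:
 h(y) = -1/(C1 + 7*y)


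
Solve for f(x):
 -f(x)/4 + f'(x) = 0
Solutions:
 f(x) = C1*exp(x/4)


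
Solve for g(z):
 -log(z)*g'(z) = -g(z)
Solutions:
 g(z) = C1*exp(li(z))


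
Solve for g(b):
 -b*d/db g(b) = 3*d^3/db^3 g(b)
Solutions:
 g(b) = C1 + Integral(C2*airyai(-3^(2/3)*b/3) + C3*airybi(-3^(2/3)*b/3), b)


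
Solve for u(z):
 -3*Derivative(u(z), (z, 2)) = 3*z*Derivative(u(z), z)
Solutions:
 u(z) = C1 + C2*erf(sqrt(2)*z/2)


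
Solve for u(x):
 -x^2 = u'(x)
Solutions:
 u(x) = C1 - x^3/3


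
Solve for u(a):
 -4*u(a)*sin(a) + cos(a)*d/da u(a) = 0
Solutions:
 u(a) = C1/cos(a)^4


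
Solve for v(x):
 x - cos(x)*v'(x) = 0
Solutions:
 v(x) = C1 + Integral(x/cos(x), x)


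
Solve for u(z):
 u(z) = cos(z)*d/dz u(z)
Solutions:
 u(z) = C1*sqrt(sin(z) + 1)/sqrt(sin(z) - 1)


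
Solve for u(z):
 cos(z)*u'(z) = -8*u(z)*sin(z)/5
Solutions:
 u(z) = C1*cos(z)^(8/5)


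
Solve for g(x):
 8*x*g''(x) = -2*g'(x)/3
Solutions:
 g(x) = C1 + C2*x^(11/12)


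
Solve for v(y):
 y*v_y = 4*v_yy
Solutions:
 v(y) = C1 + C2*erfi(sqrt(2)*y/4)


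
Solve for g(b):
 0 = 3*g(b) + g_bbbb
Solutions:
 g(b) = (C1*sin(sqrt(2)*3^(1/4)*b/2) + C2*cos(sqrt(2)*3^(1/4)*b/2))*exp(-sqrt(2)*3^(1/4)*b/2) + (C3*sin(sqrt(2)*3^(1/4)*b/2) + C4*cos(sqrt(2)*3^(1/4)*b/2))*exp(sqrt(2)*3^(1/4)*b/2)


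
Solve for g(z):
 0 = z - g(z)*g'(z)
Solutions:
 g(z) = -sqrt(C1 + z^2)
 g(z) = sqrt(C1 + z^2)


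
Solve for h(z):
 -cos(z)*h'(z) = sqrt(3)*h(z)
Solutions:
 h(z) = C1*(sin(z) - 1)^(sqrt(3)/2)/(sin(z) + 1)^(sqrt(3)/2)


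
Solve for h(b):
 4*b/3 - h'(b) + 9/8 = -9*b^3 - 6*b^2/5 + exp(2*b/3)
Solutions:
 h(b) = C1 + 9*b^4/4 + 2*b^3/5 + 2*b^2/3 + 9*b/8 - 3*exp(2*b/3)/2


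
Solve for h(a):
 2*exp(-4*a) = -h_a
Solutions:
 h(a) = C1 + exp(-4*a)/2


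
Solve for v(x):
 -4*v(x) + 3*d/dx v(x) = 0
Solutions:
 v(x) = C1*exp(4*x/3)


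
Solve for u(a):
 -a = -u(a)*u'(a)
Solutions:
 u(a) = -sqrt(C1 + a^2)
 u(a) = sqrt(C1 + a^2)


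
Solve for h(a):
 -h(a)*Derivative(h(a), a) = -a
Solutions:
 h(a) = -sqrt(C1 + a^2)
 h(a) = sqrt(C1 + a^2)


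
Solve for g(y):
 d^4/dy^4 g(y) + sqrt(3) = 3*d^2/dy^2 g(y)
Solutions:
 g(y) = C1 + C2*y + C3*exp(-sqrt(3)*y) + C4*exp(sqrt(3)*y) + sqrt(3)*y^2/6


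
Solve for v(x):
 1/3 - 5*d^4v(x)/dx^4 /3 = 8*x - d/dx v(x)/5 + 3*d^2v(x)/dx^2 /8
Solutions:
 v(x) = C1 + C2*exp(30^(1/3)*x*(-(16 + sqrt(286))^(1/3) + 30^(1/3)/(16 + sqrt(286))^(1/3))/40)*sin(10^(1/3)*3^(1/6)*x*(3*10^(1/3)/(16 + sqrt(286))^(1/3) + 3^(2/3)*(16 + sqrt(286))^(1/3))/40) + C3*exp(30^(1/3)*x*(-(16 + sqrt(286))^(1/3) + 30^(1/3)/(16 + sqrt(286))^(1/3))/40)*cos(10^(1/3)*3^(1/6)*x*(3*10^(1/3)/(16 + sqrt(286))^(1/3) + 3^(2/3)*(16 + sqrt(286))^(1/3))/40) + C4*exp(-30^(1/3)*x*(-(16 + sqrt(286))^(1/3) + 30^(1/3)/(16 + sqrt(286))^(1/3))/20) + 20*x^2 + 220*x/3


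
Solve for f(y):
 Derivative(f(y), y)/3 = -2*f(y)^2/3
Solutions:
 f(y) = 1/(C1 + 2*y)


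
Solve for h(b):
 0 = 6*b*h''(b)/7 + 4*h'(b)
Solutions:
 h(b) = C1 + C2/b^(11/3)


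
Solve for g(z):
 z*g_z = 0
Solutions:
 g(z) = C1


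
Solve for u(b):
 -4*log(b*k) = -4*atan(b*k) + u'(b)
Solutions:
 u(b) = C1 - 4*b*log(b*k) + 4*b + 4*Piecewise((b*atan(b*k) - log(b^2*k^2 + 1)/(2*k), Ne(k, 0)), (0, True))


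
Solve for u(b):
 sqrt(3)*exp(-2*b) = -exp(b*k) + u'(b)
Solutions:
 u(b) = C1 - sqrt(3)*exp(-2*b)/2 + exp(b*k)/k


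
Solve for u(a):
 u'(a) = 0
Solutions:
 u(a) = C1


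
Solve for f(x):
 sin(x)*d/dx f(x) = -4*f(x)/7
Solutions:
 f(x) = C1*(cos(x) + 1)^(2/7)/(cos(x) - 1)^(2/7)


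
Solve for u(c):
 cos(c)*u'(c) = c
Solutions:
 u(c) = C1 + Integral(c/cos(c), c)


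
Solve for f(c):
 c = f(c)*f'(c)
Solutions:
 f(c) = -sqrt(C1 + c^2)
 f(c) = sqrt(C1 + c^2)


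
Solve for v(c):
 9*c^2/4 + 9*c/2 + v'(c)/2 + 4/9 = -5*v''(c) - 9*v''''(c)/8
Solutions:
 v(c) = C1 + C2*exp(-2^(1/3)*c*(-3*(3 + sqrt(48729)/9)^(1/3) + 20*2^(1/3)/(3 + sqrt(48729)/9)^(1/3))/18)*sin(sqrt(3)*c*(40/(6 + 2*sqrt(48729)/9)^(1/3) + 3*(6 + 2*sqrt(48729)/9)^(1/3))/18) + C3*exp(-2^(1/3)*c*(-3*(3 + sqrt(48729)/9)^(1/3) + 20*2^(1/3)/(3 + sqrt(48729)/9)^(1/3))/18)*cos(sqrt(3)*c*(40/(6 + 2*sqrt(48729)/9)^(1/3) + 3*(6 + 2*sqrt(48729)/9)^(1/3))/18) + C4*exp(2^(1/3)*c*(-3*(3 + sqrt(48729)/9)^(1/3) + 20*2^(1/3)/(3 + sqrt(48729)/9)^(1/3))/9) - 3*c^3/2 + 81*c^2/2 - 7298*c/9


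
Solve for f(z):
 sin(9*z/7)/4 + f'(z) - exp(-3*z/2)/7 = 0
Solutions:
 f(z) = C1 + 7*cos(9*z/7)/36 - 2*exp(-3*z/2)/21


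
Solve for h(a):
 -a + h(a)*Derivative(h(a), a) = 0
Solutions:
 h(a) = -sqrt(C1 + a^2)
 h(a) = sqrt(C1 + a^2)


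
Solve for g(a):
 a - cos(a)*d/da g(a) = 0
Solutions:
 g(a) = C1 + Integral(a/cos(a), a)


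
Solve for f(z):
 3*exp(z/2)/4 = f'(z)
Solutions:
 f(z) = C1 + 3*exp(z/2)/2


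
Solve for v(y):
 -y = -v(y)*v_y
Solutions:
 v(y) = -sqrt(C1 + y^2)
 v(y) = sqrt(C1 + y^2)


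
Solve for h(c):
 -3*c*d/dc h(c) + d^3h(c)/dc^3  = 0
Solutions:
 h(c) = C1 + Integral(C2*airyai(3^(1/3)*c) + C3*airybi(3^(1/3)*c), c)


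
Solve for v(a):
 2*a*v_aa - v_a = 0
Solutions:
 v(a) = C1 + C2*a^(3/2)


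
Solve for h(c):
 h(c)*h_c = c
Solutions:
 h(c) = -sqrt(C1 + c^2)
 h(c) = sqrt(C1 + c^2)


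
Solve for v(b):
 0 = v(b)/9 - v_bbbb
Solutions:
 v(b) = C1*exp(-sqrt(3)*b/3) + C2*exp(sqrt(3)*b/3) + C3*sin(sqrt(3)*b/3) + C4*cos(sqrt(3)*b/3)


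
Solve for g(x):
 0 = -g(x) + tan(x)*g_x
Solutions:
 g(x) = C1*sin(x)


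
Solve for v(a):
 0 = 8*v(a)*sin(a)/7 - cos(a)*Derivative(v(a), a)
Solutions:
 v(a) = C1/cos(a)^(8/7)


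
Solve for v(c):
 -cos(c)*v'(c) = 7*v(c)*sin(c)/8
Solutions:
 v(c) = C1*cos(c)^(7/8)


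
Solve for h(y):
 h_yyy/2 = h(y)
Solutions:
 h(y) = C3*exp(2^(1/3)*y) + (C1*sin(2^(1/3)*sqrt(3)*y/2) + C2*cos(2^(1/3)*sqrt(3)*y/2))*exp(-2^(1/3)*y/2)


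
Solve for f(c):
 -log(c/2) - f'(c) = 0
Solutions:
 f(c) = C1 - c*log(c) + c*log(2) + c


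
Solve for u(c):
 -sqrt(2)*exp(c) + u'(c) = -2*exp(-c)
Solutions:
 u(c) = C1 + sqrt(2)*exp(c) + 2*exp(-c)


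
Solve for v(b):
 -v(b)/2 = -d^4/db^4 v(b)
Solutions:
 v(b) = C1*exp(-2^(3/4)*b/2) + C2*exp(2^(3/4)*b/2) + C3*sin(2^(3/4)*b/2) + C4*cos(2^(3/4)*b/2)


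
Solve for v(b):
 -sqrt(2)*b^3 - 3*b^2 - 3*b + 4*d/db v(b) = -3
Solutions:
 v(b) = C1 + sqrt(2)*b^4/16 + b^3/4 + 3*b^2/8 - 3*b/4


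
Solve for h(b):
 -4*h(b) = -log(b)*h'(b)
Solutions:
 h(b) = C1*exp(4*li(b))


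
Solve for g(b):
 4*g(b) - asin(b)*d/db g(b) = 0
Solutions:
 g(b) = C1*exp(4*Integral(1/asin(b), b))


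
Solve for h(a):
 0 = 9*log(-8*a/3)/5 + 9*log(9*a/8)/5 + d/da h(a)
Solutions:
 h(a) = C1 - 18*a*log(a)/5 + 9*a*(-log(3) + 2 - I*pi)/5


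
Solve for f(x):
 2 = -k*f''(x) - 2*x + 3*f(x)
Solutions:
 f(x) = C1*exp(-sqrt(3)*x*sqrt(1/k)) + C2*exp(sqrt(3)*x*sqrt(1/k)) + 2*x/3 + 2/3


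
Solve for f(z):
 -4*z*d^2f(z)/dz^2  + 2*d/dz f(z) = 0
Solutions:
 f(z) = C1 + C2*z^(3/2)


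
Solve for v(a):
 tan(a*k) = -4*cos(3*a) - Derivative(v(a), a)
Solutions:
 v(a) = C1 - Piecewise((-log(cos(a*k))/k, Ne(k, 0)), (0, True)) - 4*sin(3*a)/3


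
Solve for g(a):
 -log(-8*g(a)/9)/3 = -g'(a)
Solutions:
 -3*Integral(1/(log(-_y) - 2*log(3) + 3*log(2)), (_y, g(a))) = C1 - a


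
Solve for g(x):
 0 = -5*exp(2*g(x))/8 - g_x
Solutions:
 g(x) = log(-sqrt(1/(C1 + 5*x))) + log(2)
 g(x) = log(1/(C1 + 5*x))/2 + log(2)


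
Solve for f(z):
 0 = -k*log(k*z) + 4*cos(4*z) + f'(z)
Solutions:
 f(z) = C1 + k*z*(log(k*z) - 1) - sin(4*z)


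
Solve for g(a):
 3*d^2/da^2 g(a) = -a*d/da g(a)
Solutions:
 g(a) = C1 + C2*erf(sqrt(6)*a/6)


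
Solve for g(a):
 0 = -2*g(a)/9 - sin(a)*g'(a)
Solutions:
 g(a) = C1*(cos(a) + 1)^(1/9)/(cos(a) - 1)^(1/9)


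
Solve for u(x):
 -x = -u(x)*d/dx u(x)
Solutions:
 u(x) = -sqrt(C1 + x^2)
 u(x) = sqrt(C1 + x^2)


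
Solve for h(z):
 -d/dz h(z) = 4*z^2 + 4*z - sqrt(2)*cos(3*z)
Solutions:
 h(z) = C1 - 4*z^3/3 - 2*z^2 + sqrt(2)*sin(3*z)/3


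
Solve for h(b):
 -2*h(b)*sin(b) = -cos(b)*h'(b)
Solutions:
 h(b) = C1/cos(b)^2


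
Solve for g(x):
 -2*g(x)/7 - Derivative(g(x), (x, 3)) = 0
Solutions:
 g(x) = C3*exp(-2^(1/3)*7^(2/3)*x/7) + (C1*sin(2^(1/3)*sqrt(3)*7^(2/3)*x/14) + C2*cos(2^(1/3)*sqrt(3)*7^(2/3)*x/14))*exp(2^(1/3)*7^(2/3)*x/14)


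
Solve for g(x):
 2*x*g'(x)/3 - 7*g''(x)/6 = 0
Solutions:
 g(x) = C1 + C2*erfi(sqrt(14)*x/7)


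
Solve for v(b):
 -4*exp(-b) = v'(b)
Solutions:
 v(b) = C1 + 4*exp(-b)


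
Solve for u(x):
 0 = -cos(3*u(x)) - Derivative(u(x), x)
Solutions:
 u(x) = -asin((C1 + exp(6*x))/(C1 - exp(6*x)))/3 + pi/3
 u(x) = asin((C1 + exp(6*x))/(C1 - exp(6*x)))/3


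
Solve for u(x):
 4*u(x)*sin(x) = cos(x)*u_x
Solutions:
 u(x) = C1/cos(x)^4


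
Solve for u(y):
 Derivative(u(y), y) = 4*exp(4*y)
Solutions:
 u(y) = C1 + exp(4*y)


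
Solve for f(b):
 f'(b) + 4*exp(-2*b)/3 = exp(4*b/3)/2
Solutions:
 f(b) = C1 + 3*exp(4*b/3)/8 + 2*exp(-2*b)/3


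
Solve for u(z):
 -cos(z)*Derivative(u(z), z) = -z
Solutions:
 u(z) = C1 + Integral(z/cos(z), z)


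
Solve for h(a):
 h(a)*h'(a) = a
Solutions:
 h(a) = -sqrt(C1 + a^2)
 h(a) = sqrt(C1 + a^2)


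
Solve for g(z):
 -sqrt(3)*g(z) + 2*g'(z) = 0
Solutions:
 g(z) = C1*exp(sqrt(3)*z/2)


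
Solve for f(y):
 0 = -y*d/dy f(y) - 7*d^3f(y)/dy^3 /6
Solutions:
 f(y) = C1 + Integral(C2*airyai(-6^(1/3)*7^(2/3)*y/7) + C3*airybi(-6^(1/3)*7^(2/3)*y/7), y)


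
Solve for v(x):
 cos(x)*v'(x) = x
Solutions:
 v(x) = C1 + Integral(x/cos(x), x)


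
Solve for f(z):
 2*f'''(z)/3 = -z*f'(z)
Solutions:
 f(z) = C1 + Integral(C2*airyai(-2^(2/3)*3^(1/3)*z/2) + C3*airybi(-2^(2/3)*3^(1/3)*z/2), z)
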